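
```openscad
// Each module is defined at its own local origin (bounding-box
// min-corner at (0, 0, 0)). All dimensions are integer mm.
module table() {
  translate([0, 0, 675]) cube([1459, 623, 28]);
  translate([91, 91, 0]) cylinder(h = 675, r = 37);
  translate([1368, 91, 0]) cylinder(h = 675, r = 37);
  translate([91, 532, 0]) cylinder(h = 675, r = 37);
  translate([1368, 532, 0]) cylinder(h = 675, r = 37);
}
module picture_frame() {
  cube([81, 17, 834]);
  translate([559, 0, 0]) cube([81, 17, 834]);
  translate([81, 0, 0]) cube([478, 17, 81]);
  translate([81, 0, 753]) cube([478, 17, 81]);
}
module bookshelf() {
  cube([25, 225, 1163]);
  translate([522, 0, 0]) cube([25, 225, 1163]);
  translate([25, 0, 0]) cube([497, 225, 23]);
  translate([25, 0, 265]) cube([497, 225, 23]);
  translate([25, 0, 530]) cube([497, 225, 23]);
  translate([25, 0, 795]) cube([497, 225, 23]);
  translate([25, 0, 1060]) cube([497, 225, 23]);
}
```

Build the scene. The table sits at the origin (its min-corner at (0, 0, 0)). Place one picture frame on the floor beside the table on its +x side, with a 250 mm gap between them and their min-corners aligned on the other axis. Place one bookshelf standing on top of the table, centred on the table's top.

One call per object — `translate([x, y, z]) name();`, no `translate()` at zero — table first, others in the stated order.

table();
translate([1709, 0, 0]) picture_frame();
translate([456, 199, 703]) bookshelf();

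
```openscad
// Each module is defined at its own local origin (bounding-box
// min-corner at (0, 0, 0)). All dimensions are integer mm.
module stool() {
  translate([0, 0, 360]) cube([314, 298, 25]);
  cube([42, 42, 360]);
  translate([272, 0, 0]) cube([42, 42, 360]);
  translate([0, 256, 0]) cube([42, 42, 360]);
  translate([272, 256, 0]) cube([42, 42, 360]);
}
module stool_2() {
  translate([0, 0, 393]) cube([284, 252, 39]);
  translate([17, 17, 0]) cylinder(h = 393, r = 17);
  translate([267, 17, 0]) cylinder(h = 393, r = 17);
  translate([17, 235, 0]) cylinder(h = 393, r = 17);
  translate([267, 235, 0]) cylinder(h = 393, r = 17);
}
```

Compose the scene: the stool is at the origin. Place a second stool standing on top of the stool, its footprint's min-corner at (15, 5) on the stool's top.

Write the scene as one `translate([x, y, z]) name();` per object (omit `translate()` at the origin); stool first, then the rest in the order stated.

stool();
translate([15, 5, 385]) stool_2();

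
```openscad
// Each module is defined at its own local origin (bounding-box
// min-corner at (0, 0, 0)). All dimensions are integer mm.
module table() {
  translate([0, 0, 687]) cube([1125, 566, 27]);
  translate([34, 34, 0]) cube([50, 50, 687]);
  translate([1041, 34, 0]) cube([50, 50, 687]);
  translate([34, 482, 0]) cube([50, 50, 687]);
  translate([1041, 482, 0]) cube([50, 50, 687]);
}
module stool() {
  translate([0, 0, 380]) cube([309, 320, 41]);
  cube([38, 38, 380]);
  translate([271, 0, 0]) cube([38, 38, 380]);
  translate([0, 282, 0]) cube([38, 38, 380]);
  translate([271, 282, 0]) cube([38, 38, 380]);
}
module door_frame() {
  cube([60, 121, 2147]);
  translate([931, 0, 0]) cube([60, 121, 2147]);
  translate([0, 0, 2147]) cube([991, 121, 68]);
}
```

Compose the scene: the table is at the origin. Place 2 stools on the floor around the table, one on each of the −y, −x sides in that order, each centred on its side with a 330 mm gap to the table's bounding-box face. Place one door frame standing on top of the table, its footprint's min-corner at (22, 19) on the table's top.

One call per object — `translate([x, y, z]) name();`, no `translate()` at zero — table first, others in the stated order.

table();
translate([408, -650, 0]) stool();
translate([-639, 123, 0]) stool();
translate([22, 19, 714]) door_frame();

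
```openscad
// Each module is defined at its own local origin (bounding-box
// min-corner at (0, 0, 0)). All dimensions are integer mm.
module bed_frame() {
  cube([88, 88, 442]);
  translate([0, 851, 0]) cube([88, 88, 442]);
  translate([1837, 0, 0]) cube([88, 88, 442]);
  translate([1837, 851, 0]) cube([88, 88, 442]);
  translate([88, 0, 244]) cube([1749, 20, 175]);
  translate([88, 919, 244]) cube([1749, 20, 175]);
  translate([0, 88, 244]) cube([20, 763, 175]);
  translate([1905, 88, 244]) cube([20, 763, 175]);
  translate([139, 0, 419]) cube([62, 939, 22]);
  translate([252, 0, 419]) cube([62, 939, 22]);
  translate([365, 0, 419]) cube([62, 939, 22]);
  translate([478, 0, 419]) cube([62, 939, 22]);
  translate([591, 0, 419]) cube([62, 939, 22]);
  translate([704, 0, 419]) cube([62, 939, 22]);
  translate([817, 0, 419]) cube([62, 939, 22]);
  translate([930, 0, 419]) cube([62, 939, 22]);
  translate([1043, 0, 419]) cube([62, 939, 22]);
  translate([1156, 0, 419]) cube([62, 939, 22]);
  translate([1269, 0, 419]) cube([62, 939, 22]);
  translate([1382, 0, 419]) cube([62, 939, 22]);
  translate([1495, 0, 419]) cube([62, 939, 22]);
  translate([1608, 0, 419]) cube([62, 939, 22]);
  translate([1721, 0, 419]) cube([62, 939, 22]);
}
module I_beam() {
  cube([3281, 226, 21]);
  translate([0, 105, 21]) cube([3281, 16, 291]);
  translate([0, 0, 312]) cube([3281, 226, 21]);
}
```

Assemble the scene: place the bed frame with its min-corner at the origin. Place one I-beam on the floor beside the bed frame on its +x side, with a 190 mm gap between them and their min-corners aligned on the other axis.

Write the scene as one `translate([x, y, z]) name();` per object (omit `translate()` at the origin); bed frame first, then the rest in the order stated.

bed_frame();
translate([2115, 0, 0]) I_beam();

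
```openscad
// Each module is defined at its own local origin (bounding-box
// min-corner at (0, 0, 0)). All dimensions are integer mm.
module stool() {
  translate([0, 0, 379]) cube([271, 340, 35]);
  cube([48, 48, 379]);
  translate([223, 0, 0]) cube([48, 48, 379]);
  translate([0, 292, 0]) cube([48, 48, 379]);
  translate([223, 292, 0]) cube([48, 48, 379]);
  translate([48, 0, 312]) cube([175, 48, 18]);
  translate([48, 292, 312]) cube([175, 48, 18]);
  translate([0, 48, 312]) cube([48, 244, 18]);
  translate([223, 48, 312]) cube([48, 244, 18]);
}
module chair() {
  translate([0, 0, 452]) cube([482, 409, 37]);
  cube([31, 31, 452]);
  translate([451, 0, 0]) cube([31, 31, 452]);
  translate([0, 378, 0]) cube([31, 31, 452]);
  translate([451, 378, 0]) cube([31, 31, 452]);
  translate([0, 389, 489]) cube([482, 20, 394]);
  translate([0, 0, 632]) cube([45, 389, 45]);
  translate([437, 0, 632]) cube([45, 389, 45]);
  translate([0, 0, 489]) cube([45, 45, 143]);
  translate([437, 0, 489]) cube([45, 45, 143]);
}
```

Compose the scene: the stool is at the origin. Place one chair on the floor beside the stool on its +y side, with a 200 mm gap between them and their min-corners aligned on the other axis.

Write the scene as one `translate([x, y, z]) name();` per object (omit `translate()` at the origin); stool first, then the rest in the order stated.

stool();
translate([0, 540, 0]) chair();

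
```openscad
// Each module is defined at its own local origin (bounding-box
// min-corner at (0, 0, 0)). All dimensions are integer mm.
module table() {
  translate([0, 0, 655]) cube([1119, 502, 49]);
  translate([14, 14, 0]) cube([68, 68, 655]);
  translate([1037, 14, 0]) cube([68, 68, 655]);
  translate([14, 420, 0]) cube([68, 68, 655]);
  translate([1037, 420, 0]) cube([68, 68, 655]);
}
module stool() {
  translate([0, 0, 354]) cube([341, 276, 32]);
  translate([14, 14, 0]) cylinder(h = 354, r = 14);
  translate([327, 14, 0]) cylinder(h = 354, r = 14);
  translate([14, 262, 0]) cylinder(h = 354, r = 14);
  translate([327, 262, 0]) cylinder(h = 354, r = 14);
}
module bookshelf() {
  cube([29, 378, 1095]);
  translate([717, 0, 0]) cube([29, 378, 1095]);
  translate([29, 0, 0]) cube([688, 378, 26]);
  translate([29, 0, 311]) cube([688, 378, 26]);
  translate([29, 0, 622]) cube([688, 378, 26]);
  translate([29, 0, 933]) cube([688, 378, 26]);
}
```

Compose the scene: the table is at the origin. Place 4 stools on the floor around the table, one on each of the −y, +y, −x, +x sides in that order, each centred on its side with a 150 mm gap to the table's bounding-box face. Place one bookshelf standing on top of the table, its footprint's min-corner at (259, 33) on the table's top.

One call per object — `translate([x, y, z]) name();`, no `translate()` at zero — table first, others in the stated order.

table();
translate([389, -426, 0]) stool();
translate([389, 652, 0]) stool();
translate([-491, 113, 0]) stool();
translate([1269, 113, 0]) stool();
translate([259, 33, 704]) bookshelf();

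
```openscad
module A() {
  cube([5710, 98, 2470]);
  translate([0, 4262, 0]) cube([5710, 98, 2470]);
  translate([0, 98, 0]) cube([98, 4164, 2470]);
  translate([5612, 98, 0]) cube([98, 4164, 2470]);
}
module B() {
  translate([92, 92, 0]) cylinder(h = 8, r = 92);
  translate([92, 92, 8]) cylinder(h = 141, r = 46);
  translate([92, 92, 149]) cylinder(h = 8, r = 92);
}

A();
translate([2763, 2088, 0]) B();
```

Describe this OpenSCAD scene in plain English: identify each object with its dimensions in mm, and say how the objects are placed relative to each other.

A is a box-shaped house frame (walls only): outside footprint 5710×4360 mm, wall height 2470 mm, wall thickness 98 mm. The two y-facing walls run the full x-width; the two x-facing walls fit between the inner faces of the y-facing walls.

B is a spool: two coaxial disc flanges of radius 92 mm and thickness 8 mm, joined by a core cylinder of radius 46 mm and height 141 mm. The lower flange rests on z = 0 and the three cylinders share a vertical axis.

The spool sits inside the house frame, centred.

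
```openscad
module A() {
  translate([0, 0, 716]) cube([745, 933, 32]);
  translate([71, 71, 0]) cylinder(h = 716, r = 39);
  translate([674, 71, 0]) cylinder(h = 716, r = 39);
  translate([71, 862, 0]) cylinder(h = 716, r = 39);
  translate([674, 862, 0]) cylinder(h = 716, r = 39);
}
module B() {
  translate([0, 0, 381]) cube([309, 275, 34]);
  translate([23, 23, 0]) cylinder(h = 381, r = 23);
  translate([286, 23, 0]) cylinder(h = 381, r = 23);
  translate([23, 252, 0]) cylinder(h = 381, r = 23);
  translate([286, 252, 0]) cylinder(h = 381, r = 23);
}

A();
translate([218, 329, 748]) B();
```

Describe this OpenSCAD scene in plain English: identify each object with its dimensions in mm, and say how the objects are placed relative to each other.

A is a table: top 745 mm (x) × 933 mm (y), 32 mm thick, upper face at z = 748 mm, on four round legs of 78 mm diameter, each leg's bounding box inset 32 mm from the nearest pair of top edges, running from z = 0 to the bottom of the top.

B is a four-legged stool. The seat is 309×275 mm, 34 mm thick, top at z = 415 mm. It stands on four round legs, each 46 mm in diameter, from z = 0 to the seat underside, each leg's axis is inset half a diameter from the nearest pair of seat edges (so the leg's bounding box is flush with the corner).

The stool is on top of the table, centred.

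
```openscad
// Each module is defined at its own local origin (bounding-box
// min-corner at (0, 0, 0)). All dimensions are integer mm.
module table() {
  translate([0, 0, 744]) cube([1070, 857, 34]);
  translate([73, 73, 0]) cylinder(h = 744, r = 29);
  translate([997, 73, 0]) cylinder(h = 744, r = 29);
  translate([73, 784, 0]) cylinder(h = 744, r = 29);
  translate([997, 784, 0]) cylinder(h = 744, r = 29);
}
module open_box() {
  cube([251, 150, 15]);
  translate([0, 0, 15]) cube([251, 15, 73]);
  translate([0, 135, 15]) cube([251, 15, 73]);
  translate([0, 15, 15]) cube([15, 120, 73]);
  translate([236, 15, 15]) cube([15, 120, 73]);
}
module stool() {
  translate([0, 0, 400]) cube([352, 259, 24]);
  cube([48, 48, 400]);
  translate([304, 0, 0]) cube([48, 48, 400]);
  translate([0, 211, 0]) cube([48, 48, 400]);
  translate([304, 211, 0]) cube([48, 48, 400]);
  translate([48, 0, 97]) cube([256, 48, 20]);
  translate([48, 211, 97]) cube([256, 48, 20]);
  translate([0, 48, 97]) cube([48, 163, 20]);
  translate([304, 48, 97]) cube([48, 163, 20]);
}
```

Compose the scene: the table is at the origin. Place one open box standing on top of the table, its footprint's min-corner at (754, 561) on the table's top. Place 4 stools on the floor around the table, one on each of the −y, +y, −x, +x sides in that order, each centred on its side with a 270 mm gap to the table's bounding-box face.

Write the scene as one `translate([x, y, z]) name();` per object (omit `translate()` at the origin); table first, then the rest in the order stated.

table();
translate([754, 561, 778]) open_box();
translate([359, -529, 0]) stool();
translate([359, 1127, 0]) stool();
translate([-622, 299, 0]) stool();
translate([1340, 299, 0]) stool();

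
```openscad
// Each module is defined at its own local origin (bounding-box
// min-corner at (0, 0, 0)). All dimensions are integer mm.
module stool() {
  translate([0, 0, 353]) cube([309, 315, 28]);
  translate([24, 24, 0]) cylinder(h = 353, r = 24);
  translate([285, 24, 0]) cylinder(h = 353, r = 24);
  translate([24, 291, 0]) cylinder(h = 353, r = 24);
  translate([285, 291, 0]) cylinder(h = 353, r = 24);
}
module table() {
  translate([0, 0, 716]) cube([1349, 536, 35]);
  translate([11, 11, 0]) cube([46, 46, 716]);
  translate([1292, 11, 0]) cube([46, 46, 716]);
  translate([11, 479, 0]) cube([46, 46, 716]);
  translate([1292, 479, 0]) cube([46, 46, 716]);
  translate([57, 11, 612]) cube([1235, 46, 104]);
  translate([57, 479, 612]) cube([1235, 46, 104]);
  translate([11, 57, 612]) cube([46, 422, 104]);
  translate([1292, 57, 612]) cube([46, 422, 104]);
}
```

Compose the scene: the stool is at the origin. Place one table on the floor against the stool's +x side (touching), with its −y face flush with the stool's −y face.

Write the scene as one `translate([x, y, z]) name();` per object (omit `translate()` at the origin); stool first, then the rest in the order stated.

stool();
translate([309, 0, 0]) table();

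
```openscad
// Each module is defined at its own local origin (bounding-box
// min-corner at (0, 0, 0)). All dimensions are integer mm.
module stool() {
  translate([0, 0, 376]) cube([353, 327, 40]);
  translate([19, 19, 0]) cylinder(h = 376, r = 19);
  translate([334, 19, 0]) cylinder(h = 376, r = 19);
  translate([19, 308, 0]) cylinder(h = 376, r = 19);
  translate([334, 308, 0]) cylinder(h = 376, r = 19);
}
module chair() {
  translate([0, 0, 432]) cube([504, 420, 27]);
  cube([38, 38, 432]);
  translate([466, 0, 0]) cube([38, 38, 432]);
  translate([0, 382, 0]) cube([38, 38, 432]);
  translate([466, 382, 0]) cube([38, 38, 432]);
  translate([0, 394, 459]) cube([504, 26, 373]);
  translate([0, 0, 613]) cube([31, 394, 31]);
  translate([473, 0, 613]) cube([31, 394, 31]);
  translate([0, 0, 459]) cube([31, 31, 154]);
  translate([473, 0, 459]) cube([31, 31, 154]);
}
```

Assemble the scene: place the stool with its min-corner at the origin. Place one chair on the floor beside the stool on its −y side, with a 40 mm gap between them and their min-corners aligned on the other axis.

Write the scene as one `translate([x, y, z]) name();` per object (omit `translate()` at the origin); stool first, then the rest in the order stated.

stool();
translate([0, -460, 0]) chair();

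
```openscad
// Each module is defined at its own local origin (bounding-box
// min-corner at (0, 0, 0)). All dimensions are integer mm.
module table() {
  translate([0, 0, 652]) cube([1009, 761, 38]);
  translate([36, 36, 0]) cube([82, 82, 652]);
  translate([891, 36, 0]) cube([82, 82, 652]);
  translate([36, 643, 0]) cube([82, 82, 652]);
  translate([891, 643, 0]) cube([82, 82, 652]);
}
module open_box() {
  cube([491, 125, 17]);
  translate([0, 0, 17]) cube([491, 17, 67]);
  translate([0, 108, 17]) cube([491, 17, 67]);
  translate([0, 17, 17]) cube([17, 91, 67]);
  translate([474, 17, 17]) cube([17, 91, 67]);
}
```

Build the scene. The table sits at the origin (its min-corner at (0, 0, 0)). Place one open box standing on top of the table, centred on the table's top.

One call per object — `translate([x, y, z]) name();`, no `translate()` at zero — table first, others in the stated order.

table();
translate([259, 318, 690]) open_box();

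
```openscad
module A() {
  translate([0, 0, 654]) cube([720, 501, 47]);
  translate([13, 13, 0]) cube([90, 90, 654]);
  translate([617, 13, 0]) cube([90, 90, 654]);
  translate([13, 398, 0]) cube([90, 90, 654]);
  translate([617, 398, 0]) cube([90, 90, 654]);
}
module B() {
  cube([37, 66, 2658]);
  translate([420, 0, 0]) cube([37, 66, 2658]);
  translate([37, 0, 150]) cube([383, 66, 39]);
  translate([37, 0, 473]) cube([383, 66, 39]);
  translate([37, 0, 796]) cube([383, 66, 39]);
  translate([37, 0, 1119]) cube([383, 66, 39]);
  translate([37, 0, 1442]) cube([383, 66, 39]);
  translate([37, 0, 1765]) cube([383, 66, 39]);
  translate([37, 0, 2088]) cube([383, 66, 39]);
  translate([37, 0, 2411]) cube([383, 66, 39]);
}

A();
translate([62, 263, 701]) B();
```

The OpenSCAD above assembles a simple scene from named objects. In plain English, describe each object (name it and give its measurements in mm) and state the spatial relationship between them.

A is a rectangular dining table. The top is 720×501×47 mm with its upper surface at z = 701 mm. It stands on four 90×90 mm square legs, each inset 13 mm from the nearest pair of top edges, running from the floor to the underside of the top.

B is a straight ladder. Two 37×66 mm vertical rails, 2658 mm tall, stand 457 mm apart (outside-to-outside) with their front faces coplanar on the −y side. 8 rungs, each 66 mm deep and 39 mm tall, span between the inner faces of the rails, front faces flush with the rails. The lowest rung's underside is at z = 150 mm and rungs are spaced 323 mm apart (underside to underside).

The ladder is on top of the table.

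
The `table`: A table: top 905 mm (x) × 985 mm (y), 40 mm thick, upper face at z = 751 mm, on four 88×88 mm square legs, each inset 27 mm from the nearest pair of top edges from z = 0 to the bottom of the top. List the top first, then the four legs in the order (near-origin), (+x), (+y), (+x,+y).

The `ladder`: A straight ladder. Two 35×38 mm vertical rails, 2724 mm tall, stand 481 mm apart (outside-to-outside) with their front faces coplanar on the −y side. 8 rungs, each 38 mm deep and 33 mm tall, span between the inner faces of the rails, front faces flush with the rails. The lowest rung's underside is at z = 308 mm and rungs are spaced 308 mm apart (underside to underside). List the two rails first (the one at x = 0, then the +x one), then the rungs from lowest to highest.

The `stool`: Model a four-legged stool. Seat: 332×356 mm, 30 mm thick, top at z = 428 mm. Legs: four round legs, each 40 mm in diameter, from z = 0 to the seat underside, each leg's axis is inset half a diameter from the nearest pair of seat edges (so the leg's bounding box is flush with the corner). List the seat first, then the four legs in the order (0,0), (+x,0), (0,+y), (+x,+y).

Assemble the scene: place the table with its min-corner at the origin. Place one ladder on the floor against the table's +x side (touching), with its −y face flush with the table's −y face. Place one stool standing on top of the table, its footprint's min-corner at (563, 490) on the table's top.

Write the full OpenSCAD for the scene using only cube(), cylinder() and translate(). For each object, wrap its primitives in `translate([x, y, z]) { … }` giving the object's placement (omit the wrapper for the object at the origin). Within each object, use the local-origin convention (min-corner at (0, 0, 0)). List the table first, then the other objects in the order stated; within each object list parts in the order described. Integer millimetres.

translate([0, 0, 711]) cube([905, 985, 40]);
translate([27, 27, 0]) cube([88, 88, 711]);
translate([790, 27, 0]) cube([88, 88, 711]);
translate([27, 870, 0]) cube([88, 88, 711]);
translate([790, 870, 0]) cube([88, 88, 711]);
translate([905, 0, 0]) {
  cube([35, 38, 2724]);
  translate([446, 0, 0]) cube([35, 38, 2724]);
  translate([35, 0, 308]) cube([411, 38, 33]);
  translate([35, 0, 616]) cube([411, 38, 33]);
  translate([35, 0, 924]) cube([411, 38, 33]);
  translate([35, 0, 1232]) cube([411, 38, 33]);
  translate([35, 0, 1540]) cube([411, 38, 33]);
  translate([35, 0, 1848]) cube([411, 38, 33]);
  translate([35, 0, 2156]) cube([411, 38, 33]);
  translate([35, 0, 2464]) cube([411, 38, 33]);
}
translate([563, 490, 751]) {
  translate([0, 0, 398]) cube([332, 356, 30]);
  translate([20, 20, 0]) cylinder(h = 398, r = 20);
  translate([312, 20, 0]) cylinder(h = 398, r = 20);
  translate([20, 336, 0]) cylinder(h = 398, r = 20);
  translate([312, 336, 0]) cylinder(h = 398, r = 20);
}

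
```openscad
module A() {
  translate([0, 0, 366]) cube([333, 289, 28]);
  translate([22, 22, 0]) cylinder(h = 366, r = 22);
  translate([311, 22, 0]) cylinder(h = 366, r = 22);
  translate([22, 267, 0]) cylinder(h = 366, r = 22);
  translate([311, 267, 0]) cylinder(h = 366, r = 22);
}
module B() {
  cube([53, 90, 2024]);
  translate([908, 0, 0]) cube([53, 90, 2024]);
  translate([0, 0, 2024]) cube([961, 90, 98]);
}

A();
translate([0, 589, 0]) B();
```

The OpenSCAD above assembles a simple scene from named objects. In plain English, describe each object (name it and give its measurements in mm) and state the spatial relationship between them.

A is a simple wooden stool: a rectangular seat 333 mm (x) by 289 mm (y), 28 mm thick, top face at z = 394 mm, on four round legs, each 44 mm in diameter. The legs rest on z = 0, each leg's axis is inset half a diameter from the nearest pair of seat edges (so the leg's bounding box is flush with the corner).

B is a rectangular door frame: two vertical jambs of 53×90 mm section, 2024 mm tall, with a clear opening 855 mm wide between their inner faces. A header 98 mm tall and 90 mm deep lies on top of the jambs and spans the full outside width.

The door frame is on the floor beside the stool on its +y side.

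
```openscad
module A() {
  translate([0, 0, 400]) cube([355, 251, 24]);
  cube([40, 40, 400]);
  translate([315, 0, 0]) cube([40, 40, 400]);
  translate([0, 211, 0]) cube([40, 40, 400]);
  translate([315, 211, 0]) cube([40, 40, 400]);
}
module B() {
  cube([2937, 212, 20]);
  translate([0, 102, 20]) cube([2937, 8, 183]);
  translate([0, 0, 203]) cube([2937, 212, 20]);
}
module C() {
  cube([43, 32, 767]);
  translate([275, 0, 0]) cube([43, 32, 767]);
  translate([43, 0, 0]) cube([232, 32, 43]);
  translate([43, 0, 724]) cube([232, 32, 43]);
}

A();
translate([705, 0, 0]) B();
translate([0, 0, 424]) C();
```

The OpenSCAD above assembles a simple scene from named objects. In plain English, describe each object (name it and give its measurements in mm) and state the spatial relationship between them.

A is a four-legged stool. The seat is a 355×251×24 mm slab whose top surface is at z = 424 mm; four square legs, each 40×40 mm in cross-section, run from the floor (z = 0) to the underside of the seat, each flush with a corner of the seat.

B is an I-beam lying along x, 2937 mm long. Overall section height 223 mm. Two flanges 212 mm wide (y) and 20 mm thick, one on the floor and one at the top; a web 8 mm thick runs between them, centred on the flange width.

C is a rectangular picture frame lying in the x–z plane (depth along y). The opening is 232 mm wide (x) by 681 mm tall (z), surrounded by a border 43 mm wide on all four sides. The frame is 32 mm deep and is made of two full-height vertical stiles with two horizontal rails fitted between them.

The I-beam is on the floor beside the stool on its +x side. The picture frame is on top of the stool.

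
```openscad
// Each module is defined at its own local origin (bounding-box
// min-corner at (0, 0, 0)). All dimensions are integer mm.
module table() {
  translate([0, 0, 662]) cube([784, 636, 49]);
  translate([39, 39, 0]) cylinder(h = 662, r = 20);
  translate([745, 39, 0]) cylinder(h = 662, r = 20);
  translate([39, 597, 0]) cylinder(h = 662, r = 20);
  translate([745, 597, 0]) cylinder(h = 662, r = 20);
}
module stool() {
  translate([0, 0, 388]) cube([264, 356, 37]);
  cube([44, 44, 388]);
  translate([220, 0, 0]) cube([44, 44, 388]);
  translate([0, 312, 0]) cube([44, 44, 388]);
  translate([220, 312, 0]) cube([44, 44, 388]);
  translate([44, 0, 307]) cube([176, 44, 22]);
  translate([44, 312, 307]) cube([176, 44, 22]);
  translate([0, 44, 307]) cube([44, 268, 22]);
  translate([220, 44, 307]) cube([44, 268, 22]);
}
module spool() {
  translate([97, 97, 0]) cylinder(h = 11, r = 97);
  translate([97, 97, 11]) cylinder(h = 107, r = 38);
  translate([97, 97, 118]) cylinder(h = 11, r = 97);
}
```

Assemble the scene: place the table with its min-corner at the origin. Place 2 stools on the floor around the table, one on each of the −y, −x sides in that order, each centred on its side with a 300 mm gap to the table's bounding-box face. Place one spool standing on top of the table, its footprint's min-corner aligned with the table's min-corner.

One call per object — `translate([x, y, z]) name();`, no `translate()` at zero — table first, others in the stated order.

table();
translate([260, -656, 0]) stool();
translate([-564, 140, 0]) stool();
translate([0, 0, 711]) spool();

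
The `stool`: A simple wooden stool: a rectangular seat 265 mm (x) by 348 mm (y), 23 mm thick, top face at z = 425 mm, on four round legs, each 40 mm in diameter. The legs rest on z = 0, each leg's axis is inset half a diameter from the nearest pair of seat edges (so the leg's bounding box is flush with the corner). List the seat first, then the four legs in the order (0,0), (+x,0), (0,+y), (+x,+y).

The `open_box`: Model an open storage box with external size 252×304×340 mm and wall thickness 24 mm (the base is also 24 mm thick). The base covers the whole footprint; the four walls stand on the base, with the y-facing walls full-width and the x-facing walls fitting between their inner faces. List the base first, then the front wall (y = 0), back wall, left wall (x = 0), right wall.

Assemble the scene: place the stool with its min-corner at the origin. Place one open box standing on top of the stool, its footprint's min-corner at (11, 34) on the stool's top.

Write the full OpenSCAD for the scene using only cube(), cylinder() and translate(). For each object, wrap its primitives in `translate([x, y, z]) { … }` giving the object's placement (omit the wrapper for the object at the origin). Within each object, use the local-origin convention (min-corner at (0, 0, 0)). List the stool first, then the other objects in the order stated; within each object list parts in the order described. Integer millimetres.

translate([0, 0, 402]) cube([265, 348, 23]);
translate([20, 20, 0]) cylinder(h = 402, r = 20);
translate([245, 20, 0]) cylinder(h = 402, r = 20);
translate([20, 328, 0]) cylinder(h = 402, r = 20);
translate([245, 328, 0]) cylinder(h = 402, r = 20);
translate([11, 34, 425]) {
  cube([252, 304, 24]);
  translate([0, 0, 24]) cube([252, 24, 316]);
  translate([0, 280, 24]) cube([252, 24, 316]);
  translate([0, 24, 24]) cube([24, 256, 316]);
  translate([228, 24, 24]) cube([24, 256, 316]);
}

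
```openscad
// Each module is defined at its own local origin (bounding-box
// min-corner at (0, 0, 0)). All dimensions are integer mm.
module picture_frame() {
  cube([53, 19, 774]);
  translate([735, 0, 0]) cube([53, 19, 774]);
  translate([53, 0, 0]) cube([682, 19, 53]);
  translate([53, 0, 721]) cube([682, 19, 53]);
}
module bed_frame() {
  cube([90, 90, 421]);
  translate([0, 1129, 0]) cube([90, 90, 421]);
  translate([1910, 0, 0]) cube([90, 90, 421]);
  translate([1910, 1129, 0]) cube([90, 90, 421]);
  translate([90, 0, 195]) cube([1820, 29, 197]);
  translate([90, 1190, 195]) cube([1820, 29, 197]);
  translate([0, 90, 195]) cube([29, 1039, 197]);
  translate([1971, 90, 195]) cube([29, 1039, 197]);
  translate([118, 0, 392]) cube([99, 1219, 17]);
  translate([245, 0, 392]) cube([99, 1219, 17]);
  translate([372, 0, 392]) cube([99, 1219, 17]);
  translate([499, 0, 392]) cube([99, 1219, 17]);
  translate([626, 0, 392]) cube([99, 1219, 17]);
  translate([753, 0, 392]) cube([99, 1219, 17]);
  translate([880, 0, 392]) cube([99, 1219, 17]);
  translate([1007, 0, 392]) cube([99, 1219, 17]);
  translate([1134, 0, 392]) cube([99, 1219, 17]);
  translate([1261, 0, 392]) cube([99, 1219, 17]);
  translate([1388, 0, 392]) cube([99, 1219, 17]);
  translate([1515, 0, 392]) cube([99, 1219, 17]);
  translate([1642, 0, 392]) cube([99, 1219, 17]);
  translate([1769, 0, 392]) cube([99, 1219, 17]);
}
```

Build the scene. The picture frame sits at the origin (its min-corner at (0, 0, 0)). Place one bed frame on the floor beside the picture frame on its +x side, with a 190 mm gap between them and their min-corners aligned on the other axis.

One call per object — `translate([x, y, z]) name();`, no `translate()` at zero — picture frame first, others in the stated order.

picture_frame();
translate([978, 0, 0]) bed_frame();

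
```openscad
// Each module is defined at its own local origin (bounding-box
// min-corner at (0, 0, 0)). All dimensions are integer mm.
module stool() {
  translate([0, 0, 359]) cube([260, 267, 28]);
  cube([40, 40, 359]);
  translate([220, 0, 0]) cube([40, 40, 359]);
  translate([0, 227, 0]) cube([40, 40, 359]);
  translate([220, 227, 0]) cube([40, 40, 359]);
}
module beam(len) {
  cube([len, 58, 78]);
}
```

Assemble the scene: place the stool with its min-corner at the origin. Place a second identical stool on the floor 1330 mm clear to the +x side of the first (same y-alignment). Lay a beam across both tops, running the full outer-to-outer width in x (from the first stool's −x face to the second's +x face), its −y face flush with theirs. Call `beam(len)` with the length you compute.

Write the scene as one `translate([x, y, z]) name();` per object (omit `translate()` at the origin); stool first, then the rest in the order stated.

stool();
translate([1590, 0, 0]) stool();
translate([0, 0, 387]) beam(1850);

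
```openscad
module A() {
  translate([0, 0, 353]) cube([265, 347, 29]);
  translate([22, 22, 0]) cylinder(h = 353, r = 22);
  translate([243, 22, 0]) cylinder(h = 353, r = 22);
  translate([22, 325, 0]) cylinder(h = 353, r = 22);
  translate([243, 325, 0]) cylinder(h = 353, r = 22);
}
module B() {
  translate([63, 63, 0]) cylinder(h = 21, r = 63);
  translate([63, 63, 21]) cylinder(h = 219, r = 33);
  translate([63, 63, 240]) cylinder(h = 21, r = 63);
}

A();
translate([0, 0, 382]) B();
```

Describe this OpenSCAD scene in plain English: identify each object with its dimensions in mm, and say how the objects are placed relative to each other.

A is a four-legged stool. The seat is 265×347 mm, 29 mm thick, top at z = 382 mm. It stands on four round legs, each 44 mm in diameter, from z = 0 to the seat underside, each leg's axis is inset half a diameter from the nearest pair of seat edges (so the leg's bounding box is flush with the corner).

B is a spool: two coaxial disc flanges of radius 63 mm and thickness 21 mm, joined by a core cylinder of radius 33 mm and height 219 mm. The lower flange rests on z = 0 and the three cylinders share a vertical axis.

The spool is on top of the stool.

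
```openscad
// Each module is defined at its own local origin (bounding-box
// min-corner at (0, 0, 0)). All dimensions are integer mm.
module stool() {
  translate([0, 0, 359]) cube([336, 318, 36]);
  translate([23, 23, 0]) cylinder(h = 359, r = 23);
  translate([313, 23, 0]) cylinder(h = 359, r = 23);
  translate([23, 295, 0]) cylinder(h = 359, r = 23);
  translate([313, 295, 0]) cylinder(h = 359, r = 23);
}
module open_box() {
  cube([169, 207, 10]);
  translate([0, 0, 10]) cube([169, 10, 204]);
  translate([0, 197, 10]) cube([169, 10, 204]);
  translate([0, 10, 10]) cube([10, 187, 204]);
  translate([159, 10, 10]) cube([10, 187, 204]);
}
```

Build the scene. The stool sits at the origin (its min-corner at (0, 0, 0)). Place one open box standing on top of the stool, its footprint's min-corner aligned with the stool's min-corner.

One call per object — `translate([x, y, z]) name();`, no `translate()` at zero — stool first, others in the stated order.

stool();
translate([0, 0, 395]) open_box();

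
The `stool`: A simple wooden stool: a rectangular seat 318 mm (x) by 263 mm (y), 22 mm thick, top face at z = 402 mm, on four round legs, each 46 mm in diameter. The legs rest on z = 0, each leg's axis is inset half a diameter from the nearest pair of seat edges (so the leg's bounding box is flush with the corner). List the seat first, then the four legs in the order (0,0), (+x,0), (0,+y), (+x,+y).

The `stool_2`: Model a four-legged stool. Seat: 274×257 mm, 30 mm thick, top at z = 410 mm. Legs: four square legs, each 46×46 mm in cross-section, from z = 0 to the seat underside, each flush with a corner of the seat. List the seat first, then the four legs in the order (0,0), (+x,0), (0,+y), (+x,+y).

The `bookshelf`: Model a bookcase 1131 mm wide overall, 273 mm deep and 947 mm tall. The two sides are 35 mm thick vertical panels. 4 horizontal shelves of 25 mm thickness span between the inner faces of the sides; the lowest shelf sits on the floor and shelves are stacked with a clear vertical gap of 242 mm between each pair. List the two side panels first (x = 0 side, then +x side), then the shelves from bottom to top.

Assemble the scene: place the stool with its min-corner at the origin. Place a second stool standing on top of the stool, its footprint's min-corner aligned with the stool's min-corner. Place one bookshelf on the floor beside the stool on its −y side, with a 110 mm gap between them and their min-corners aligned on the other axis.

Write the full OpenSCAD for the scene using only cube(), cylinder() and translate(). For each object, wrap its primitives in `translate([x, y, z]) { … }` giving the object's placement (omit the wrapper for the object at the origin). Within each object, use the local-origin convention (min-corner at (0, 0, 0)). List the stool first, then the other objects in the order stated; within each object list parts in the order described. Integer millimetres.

translate([0, 0, 380]) cube([318, 263, 22]);
translate([23, 23, 0]) cylinder(h = 380, r = 23);
translate([295, 23, 0]) cylinder(h = 380, r = 23);
translate([23, 240, 0]) cylinder(h = 380, r = 23);
translate([295, 240, 0]) cylinder(h = 380, r = 23);
translate([0, 0, 402]) {
  translate([0, 0, 380]) cube([274, 257, 30]);
  cube([46, 46, 380]);
  translate([228, 0, 0]) cube([46, 46, 380]);
  translate([0, 211, 0]) cube([46, 46, 380]);
  translate([228, 211, 0]) cube([46, 46, 380]);
}
translate([0, -383, 0]) {
  cube([35, 273, 947]);
  translate([1096, 0, 0]) cube([35, 273, 947]);
  translate([35, 0, 0]) cube([1061, 273, 25]);
  translate([35, 0, 267]) cube([1061, 273, 25]);
  translate([35, 0, 534]) cube([1061, 273, 25]);
  translate([35, 0, 801]) cube([1061, 273, 25]);
}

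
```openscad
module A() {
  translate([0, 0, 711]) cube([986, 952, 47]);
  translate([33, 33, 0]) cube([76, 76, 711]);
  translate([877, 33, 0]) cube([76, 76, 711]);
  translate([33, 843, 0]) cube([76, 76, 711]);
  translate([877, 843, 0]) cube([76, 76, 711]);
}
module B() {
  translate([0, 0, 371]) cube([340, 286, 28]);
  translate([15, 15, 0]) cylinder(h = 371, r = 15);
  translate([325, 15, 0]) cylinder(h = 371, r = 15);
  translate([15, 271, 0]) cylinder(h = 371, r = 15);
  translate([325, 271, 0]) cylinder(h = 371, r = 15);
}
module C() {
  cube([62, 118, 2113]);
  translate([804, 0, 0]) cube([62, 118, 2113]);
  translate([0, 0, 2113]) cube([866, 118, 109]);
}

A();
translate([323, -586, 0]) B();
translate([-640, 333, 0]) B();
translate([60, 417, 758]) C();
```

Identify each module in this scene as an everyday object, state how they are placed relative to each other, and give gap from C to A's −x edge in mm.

The door frame's min-x is at 60; the table's min-x is 0; gap = 60 mm.

A is a table. B is a stool. C is a door frame. Two stools sit around the table at the −y, −x sides. The door frame is on top of the table, centred. The gap from the door frame to the table's −x edge is 60 mm.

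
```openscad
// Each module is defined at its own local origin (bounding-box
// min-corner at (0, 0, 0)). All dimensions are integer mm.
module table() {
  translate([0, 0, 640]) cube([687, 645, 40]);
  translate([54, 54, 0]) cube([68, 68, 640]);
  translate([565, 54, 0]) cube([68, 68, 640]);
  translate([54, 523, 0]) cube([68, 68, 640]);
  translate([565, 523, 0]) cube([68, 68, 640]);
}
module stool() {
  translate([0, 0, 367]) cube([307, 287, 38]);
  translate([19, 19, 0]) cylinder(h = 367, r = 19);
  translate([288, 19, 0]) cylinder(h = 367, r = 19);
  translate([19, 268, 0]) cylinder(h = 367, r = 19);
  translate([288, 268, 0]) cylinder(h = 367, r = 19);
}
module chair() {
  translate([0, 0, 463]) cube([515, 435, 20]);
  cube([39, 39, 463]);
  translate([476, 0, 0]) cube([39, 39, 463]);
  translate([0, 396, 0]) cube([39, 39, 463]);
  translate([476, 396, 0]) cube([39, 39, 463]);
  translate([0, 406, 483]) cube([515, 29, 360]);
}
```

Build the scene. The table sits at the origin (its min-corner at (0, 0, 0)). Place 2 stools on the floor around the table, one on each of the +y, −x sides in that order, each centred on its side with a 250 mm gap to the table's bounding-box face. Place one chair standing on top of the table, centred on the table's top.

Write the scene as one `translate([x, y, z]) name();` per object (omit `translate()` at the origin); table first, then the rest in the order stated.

table();
translate([190, 895, 0]) stool();
translate([-557, 179, 0]) stool();
translate([86, 105, 680]) chair();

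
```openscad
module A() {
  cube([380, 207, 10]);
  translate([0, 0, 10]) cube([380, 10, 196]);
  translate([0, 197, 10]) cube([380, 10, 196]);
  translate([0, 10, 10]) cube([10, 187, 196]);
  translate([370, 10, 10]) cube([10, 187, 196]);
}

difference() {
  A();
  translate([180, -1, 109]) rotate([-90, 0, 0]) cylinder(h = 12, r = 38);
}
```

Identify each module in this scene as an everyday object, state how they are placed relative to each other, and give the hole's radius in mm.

A is an open box. The open box has a circular hole through its front wall. The hole's radius is 38 mm.

The subtracted cylinder has r = 38 mm.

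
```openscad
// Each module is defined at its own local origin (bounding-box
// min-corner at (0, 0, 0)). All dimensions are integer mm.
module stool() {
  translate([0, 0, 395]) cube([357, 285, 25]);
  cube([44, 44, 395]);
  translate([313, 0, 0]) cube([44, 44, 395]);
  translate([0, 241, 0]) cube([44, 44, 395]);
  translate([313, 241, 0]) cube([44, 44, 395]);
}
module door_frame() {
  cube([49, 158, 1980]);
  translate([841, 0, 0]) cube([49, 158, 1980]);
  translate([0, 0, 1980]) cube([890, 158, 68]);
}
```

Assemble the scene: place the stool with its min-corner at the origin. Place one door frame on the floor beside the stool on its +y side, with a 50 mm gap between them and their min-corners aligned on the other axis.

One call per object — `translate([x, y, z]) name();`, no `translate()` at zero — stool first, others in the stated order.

stool();
translate([0, 335, 0]) door_frame();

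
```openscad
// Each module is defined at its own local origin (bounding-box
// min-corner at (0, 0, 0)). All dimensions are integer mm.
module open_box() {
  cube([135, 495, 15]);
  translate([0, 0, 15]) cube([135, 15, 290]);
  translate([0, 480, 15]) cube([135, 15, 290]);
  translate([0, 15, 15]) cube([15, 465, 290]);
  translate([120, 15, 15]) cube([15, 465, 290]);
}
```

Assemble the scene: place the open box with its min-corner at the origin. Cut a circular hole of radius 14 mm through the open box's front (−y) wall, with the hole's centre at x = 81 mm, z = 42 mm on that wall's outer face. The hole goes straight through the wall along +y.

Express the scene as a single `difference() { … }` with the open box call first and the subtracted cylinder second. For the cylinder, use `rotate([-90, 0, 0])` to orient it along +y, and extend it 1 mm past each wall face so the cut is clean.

difference() {
  open_box();
  translate([81, -1, 42]) rotate([-90, 0, 0]) cylinder(h = 17, r = 14);
}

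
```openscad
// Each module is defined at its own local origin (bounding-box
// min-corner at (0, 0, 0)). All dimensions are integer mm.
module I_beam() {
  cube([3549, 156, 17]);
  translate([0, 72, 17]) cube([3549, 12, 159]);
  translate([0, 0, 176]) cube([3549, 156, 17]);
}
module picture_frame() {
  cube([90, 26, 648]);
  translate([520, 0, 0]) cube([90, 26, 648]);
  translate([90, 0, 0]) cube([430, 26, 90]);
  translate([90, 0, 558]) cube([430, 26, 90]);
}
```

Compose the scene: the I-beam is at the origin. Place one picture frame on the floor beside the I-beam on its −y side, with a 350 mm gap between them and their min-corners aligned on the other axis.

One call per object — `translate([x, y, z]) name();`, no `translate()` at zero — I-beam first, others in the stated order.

I_beam();
translate([0, -376, 0]) picture_frame();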